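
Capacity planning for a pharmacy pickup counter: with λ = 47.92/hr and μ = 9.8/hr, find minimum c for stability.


Stability requires cμ > λ ⇔ c > λ/μ.
λ/μ = 47.92/9.8 = 4.8898
Minimum integer c = ⌊4.8898⌋ + 1 = 5
Check: 5·9.8 = 49.00 > 47.92, while 4·9.8 = 39.20 ≤ 47.92

Final: 5 servers


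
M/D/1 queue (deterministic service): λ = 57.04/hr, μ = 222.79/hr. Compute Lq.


ρ = 57.04/222.79 = 0.2560
M/D/1: Lq = ρ²/(2(1−ρ)) = 0.06555/(2·0.7440) = 0.04405

Final: 0.04405


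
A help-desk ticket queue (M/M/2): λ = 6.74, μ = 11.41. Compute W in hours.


a = 0.5907; ρ = 0.2954; P₀ = 0.543978
Lq = P₀·a^c·ρ/(c!(1−ρ)²) = 0.05646
Wq = Lq/λ = 0.05646/6.74 = 0.008376 hr
W = Wq + 1/μ = 0.008376 + 0.08764 = 0.09602 hr

Final: 0.09602 hr


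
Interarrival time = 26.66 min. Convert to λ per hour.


λ = 1/(interarrival time) in consistent units.
1 hour = 60 min, so λ = 60/26.66 = 2.2506 per hour

Final: 2.2506 /hr


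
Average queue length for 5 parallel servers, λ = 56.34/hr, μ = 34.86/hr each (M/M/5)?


a = λ/μ = 1.6162; ρ = a/5 = 0.3232
P₀ = 0.198183
Lq = P₀·a^c·ρ / (c!·(1−ρ)²) = 0.198183·11.02674·0.3232/(120·0.45801)
= 0.01285

Final: 0.01285


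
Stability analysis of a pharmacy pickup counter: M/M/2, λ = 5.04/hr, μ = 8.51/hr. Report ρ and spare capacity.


Total capacity cμ = 2·8.51 = 17.02/hr
ρ = λ/(cμ) = 5.04/17.02 = 0.2961
Stable ⇔ ρ < 1: YES
Spare capacity = cμ − λ = 17.02 − 5.04 = 11.98/hr

Final: ρ = 0.2961; stable; margin = 11.98/hr


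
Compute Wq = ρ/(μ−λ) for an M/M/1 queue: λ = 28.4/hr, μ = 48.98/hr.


ρ = 28.4/48.98 = 0.5798
Wq = ρ/(μ−λ) = 0.5798/(48.98 − 28.4) = 0.5798/20.58 = 0.02817 hr

Final: 0.02817 hr


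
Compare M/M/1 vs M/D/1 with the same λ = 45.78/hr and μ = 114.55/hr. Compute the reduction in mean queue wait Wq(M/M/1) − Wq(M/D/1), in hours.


ρ = 45.78/114.55 = 0.3997
Wq(M/M/1) = ρ/(μ−λ) = 0.3997/68.77 = 0.005811 hr
Wq(M/D/1) = ρ/(2(μ−λ)) = 0.002906 hr
Savings = 0.005811 − 0.002906 = 0.002906 hr

Final: 0.002906 hr


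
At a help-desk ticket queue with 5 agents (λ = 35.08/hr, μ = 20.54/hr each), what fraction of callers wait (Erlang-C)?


a = λ/μ = 1.7079; ρ = a/5 = 0.3416
P₀ = 0.180668 (from M/M/c formula)
C(c,a) = [a^c/(c!(1−ρ))]·P₀ = [14.53101/(120·0.6584)]·0.180668
= 0.18391·0.180668 = 0.033227

Final: 0.033227


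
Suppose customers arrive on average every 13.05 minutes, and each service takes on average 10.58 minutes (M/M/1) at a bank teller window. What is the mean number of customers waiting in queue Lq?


λ = 60/13.05 = 4.5977 /hr
μ = 60/10.58 = 5.6711 /hr
ρ = λ/μ = 4.5977/5.6711 = 0.8107
Lq = ρ²/(1−ρ) = 0.6573/0.1893 = 3.4727

Final: 3.4727


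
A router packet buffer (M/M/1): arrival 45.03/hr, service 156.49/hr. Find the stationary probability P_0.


ρ = 45.03/156.49 = 0.2878
P_n = (1−ρ)·ρ^n = (1 − 0.2878)·0.2878^0 = 0.7122·1.000000 = 0.712250

Final: 0.712250


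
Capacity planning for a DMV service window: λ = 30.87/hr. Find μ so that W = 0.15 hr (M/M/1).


W = 1/(μ−λ) ⇒ μ − λ = 1/W = 1/0.15 = 6.6667
μ = λ + 1/W = 30.87 + 6.6667 = 37.5367 per hr

Final: 37.5367 /hr


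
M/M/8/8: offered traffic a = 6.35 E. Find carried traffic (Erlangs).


B(8,6.35) = 0.141550 (Erlang-B)
Carried load = a(1 − B) = 6.35·(1 − 0.141550) = 6.35·0.858450 = 5.4512 E

Final: 5.4512 Erlangs


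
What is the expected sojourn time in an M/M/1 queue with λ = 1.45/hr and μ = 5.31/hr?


W = 1/(μ−λ) = 1/(5.31 − 1.45) = 1/3.86 = 0.2591 hr

Final: 0.2591 hr


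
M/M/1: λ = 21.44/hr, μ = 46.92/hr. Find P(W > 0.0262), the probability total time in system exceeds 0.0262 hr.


W ~ Exponential(μ−λ) for M/M/1.
μ − λ = 46.92 − 21.44 = 25.4800
P(W > t) = e^{−(μ−λ)t} = e^{−0.6676} = 0.512950

Final: 0.512950


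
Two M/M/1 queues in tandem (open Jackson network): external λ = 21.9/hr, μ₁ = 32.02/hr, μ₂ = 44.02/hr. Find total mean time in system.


Each node sees arrival rate λ = 21.9/hr (tandem ⇒ throughput preserved).
W₁ = 1/(μ₁−λ) = 1/(32.02−21.9) = 0.09881 hr
W₂ = 1/(μ₂−λ) = 1/(44.02−21.9) = 0.04521 hr
W_total = W₁ + W₂ = 0.09881 + 0.04521 = 0.14402 hr

Final: 0.14402 hr


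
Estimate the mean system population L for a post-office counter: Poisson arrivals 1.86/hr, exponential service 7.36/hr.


ρ = λ/μ = 1.86/7.36 = 0.2527
L = ρ/(1−ρ) = 0.2527/(1 − 0.2527) = 0.2527/0.7473 = 0.3382

Final: 0.3382


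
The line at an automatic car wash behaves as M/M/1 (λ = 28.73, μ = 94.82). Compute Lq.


ρ = 28.73/94.82 = 0.3030
Lq = ρ²/(1−ρ) = 0.09181/0.6970 = 0.1317

Final: 0.1317


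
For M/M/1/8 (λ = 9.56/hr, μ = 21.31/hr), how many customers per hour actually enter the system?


ρ = 0.4486; P_K = (1−ρ)ρ^8/(1−ρ^9) = 0.0009053
λ_eff = λ(1 − P_K) = 9.56·(1 − 0.0009053) = 9.56·0.999095 = 9.5513 /hr

Final: 9.5513 /hr


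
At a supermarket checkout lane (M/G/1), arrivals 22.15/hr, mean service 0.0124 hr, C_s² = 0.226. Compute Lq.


ρ = λ·E[S] = 22.15·0.0124 = 0.2747
Lq = ρ²(1+C_s²)/(2(1−ρ)) = 0.07544·(1+0.226)/(2·0.7253)
= 0.07544·1.2260/1.4507 = 0.06375

Final: 0.06375


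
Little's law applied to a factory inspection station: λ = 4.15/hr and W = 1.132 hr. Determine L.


L = λW = 4.15·1.132 = 4.6978

Final: 4.6978


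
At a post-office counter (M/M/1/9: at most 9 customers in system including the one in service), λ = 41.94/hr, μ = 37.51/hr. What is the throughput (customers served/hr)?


ρ = 1.1181; P_K = (1−ρ)ρ^9/(1−ρ^10) = 0.157062
λ_eff = λ(1 − P_K) = 41.94·(1 − 0.157062) = 41.94·0.842938 = 35.3528 /hr

Final: 35.3528 /hr


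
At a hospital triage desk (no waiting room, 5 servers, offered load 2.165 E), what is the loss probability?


B(c,a) = (a^c/c!) / Σ_{k=0}^{c} a^k/k!
a^5/5! = 0.396377
Σ terms (k=0..5): 1.00000 + 2.16500 + 2.34361 + 1.69131 + 0.91542 + 0.39638 = 8.511716
B = 0.396377/8.511716 = 0.046568

Final: 0.046568


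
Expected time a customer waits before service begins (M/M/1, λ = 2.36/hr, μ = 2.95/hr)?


ρ = 2.36/2.95 = 0.8000
Wq = ρ/(μ−λ) = 0.8000/(2.95 − 2.36) = 0.8000/0.5900 = 1.3559 hr

Final: 1.3559 hr


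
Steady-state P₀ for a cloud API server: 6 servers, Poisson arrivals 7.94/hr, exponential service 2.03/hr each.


a = λ/μ = 7.94/2.03 = 3.9113; ρ = a/c = 0.6519
Σ_{k=0}^{5} a^k/k! (terms k=0..5) = 1.00000 + 3.91133 + 7.64925 + 9.97292 + 9.75184 + 7.62853 = 39.91387
Tail: a^6/(6!(1−ρ)) = 3580.52563/(720·0.3481) = 14.28551
P₀ = 1/(39.91387 + 14.28551) = 1/54.19938 = 0.018450

Final: 0.018450


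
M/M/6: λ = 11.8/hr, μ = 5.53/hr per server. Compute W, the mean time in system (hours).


a = 2.1338; ρ = 0.3556; P₀ = 0.118125
Lq = P₀·a^c·ρ/(c!(1−ρ)²) = 0.01326
Wq = Lq/λ = 0.01326/11.8 = 0.001124 hr
W = Wq + 1/μ = 0.001124 + 0.18083 = 0.18196 hr

Final: 0.18196 hr


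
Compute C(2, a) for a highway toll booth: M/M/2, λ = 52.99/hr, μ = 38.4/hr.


a = λ/μ = 1.3799; ρ = a/2 = 0.6900
P₀ = 0.183450 (from M/M/c formula)
C(c,a) = [a^c/(c!(1−ρ))]·P₀ = [1.90426/(2·0.3100)]·0.183450
= 3.07112·0.183450 = 0.563398

Final: 0.563398


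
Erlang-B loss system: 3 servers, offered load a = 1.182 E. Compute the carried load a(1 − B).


B(3,1.182) = 0.087215 (Erlang-B)
Carried load = a(1 − B) = 1.182·(1 − 0.087215) = 1.182·0.912785 = 1.0789 E

Final: 1.0789 Erlangs


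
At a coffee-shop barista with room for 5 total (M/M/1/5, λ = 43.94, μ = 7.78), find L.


ρ = 43.94/7.78 = 5.6478
L = ρ[1 − (K+1)ρ^K + Kρ^(K+1)] / [(1−ρ)(1−ρ^(K+1))]
Numerator: 5.6478·(1 − 6·5746.485008 + 5·32455.083706) = 721776.673878
Denominator: (-4.6478)·(-32454.083706) = 150840.574139
L = 721776.673878/150840.574139 = 4.7850

Final: 4.7850


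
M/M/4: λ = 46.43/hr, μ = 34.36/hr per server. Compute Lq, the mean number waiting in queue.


a = λ/μ = 1.3513; ρ = a/4 = 0.3378
P₀ = 0.257381
Lq = P₀·a^c·ρ / (c!·(1−ρ)²) = 0.257381·3.33413·0.3378/(24·0.43848)
= 0.02755

Final: 0.02755


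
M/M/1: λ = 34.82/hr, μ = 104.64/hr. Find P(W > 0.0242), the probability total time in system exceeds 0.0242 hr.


W ~ Exponential(μ−λ) for M/M/1.
μ − λ = 104.64 − 34.82 = 69.8200
P(W > t) = e^{−(μ−λ)t} = e^{−1.6896} = 0.184585

Final: 0.184585


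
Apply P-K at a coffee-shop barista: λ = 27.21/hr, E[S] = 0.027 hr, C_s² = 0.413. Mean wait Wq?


ρ = λ·E[S] = 27.21·0.027 = 0.7347
E[S²] = E[S]²(1+C_s²) = 0.027²·(1+0.413) = 0.001030
Wq = λ·E[S²]/(2(1−ρ)) = 27.21·0.001030/(2·0.2653) = 0.05282 hr

Final: 0.05282 hr


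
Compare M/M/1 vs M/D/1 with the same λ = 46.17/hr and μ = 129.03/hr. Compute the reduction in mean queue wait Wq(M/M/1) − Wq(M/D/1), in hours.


ρ = 46.17/129.03 = 0.3578
Wq(M/M/1) = ρ/(μ−λ) = 0.3578/82.86 = 0.004318 hr
Wq(M/D/1) = ρ/(2(μ−λ)) = 0.002159 hr
Savings = 0.004318 − 0.002159 = 0.002159 hr

Final: 0.002159 hr


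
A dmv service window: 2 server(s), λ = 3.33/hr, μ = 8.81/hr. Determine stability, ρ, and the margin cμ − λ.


Total capacity cμ = 2·8.81 = 17.62/hr
ρ = λ/(cμ) = 3.33/17.62 = 0.1890
Stable ⇔ ρ < 1: YES
Spare capacity = cμ − λ = 17.62 − 3.33 = 14.29/hr

Final: ρ = 0.1890; stable; margin = 14.29/hr


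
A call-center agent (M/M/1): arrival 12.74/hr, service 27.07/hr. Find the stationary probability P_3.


ρ = 12.74/27.07 = 0.4706
P_n = (1−ρ)·ρ^n = (1 − 0.4706)·0.4706^3 = 0.5294·0.104242 = 0.055183

Final: 0.055183


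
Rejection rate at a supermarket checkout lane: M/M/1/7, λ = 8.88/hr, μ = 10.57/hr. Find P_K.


ρ = λ/μ = 8.88/10.57 = 0.8401
P_K = (1−ρ)ρ^K/(1−ρ^(K+1)) = (0.1599·0.295370)/(1 − 0.248144)
= 0.047226/0.751856 = 0.062812

Final: 0.062812


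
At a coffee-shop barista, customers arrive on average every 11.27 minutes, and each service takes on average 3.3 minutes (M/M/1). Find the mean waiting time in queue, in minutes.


λ = 60/11.27 = 5.3239 /hr
μ = 60/3.3 = 18.1818 /hr
ρ = λ/μ = 5.3239/18.1818 = 0.2928
Wq = ρ/(μ−λ) = 0.2928/(18.1818−5.3239) = 0.02277 hr
In minutes: 0.02277·60 = 1.366 min

Final: 1.366 min


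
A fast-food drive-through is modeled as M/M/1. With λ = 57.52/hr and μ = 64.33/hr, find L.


ρ = λ/μ = 57.52/64.33 = 0.8941
L = ρ/(1−ρ) = 0.8941/(1 − 0.8941) = 0.8941/0.1059 = 8.4464

Final: 8.4464


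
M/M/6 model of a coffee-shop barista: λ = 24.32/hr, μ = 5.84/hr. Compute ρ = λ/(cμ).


ρ = λ/(cμ) = 24.32/(6·5.84) = 24.32/35.04 = 0.6941

Final: 0.6941


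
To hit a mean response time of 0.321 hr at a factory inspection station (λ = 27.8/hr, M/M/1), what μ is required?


W = 1/(μ−λ) ⇒ μ − λ = 1/W = 1/0.321 = 3.1153
μ = λ + 1/W = 27.8 + 3.1153 = 30.9153 per hr

Final: 30.9153 /hr


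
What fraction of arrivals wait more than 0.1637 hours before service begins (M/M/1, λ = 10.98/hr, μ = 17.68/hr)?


ρ = 10.98/17.68 = 0.6210
P(Wq > t) = ρ·e^{−(μ−λ)t} = 0.6210·e^{−1.0968}
= 0.6210·0.333941 = 0.207391

Final: 0.207391


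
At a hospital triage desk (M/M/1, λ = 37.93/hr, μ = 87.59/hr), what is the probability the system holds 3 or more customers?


ρ = 37.93/87.59 = 0.4330
P(N ≥ n) = ρ^n = 0.4330^3 = 0.081205

Final: 0.081205


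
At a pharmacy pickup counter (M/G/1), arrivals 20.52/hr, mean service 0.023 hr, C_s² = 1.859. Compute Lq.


ρ = λ·E[S] = 20.52·0.023 = 0.4720
Lq = ρ²(1+C_s²)/(2(1−ρ)) = 0.2227·(1+1.859)/(2·0.5280)
= 0.2227·2.8590/1.0561 = 0.60301

Final: 0.60301


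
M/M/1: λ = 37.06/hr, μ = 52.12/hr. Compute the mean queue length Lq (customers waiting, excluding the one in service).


ρ = 37.06/52.12 = 0.7111
Lq = ρ²/(1−ρ) = 0.5056/0.2889 = 1.7498

Final: 1.7498


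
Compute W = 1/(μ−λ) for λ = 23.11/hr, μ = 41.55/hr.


W = 1/(μ−λ) = 1/(41.55 − 23.11) = 1/18.44 = 0.05423 hr

Final: 0.05423 hr


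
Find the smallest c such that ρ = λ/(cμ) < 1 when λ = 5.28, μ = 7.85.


Stability requires cμ > λ ⇔ c > λ/μ.
λ/μ = 5.28/7.85 = 0.6726
Minimum integer c = ⌊0.6726⌋ + 1 = 1
Check: 1·7.85 = 7.85 > 5.28, while 0·7.85 = 0.00 ≤ 5.28

Final: 1 servers


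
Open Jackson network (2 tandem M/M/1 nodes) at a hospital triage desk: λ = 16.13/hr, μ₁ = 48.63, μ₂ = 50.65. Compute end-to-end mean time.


Each node sees arrival rate λ = 16.13/hr (tandem ⇒ throughput preserved).
W₁ = 1/(μ₁−λ) = 1/(48.63−16.13) = 0.03077 hr
W₂ = 1/(μ₂−λ) = 1/(50.65−16.13) = 0.02897 hr
W_total = W₁ + W₂ = 0.03077 + 0.02897 = 0.05974 hr

Final: 0.05974 hr


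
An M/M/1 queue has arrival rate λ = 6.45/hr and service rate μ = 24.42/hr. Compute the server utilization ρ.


ρ = λ/μ = 6.45/24.42 = 0.2641

Final: 0.2641


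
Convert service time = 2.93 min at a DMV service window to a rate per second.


μ = 1/(service time) in consistent units.
1 second = 0.0166667 min, so μ = 0.0166667/2.93 = 0.005688 per second

Final: 0.005688 /sec


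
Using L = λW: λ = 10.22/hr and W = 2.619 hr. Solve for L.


L = λW = 10.22·2.619 = 26.7662

Final: 26.7662


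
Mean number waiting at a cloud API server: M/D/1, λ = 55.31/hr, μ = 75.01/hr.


ρ = 55.31/75.01 = 0.7374
M/D/1: Lq = ρ²/(2(1−ρ)) = 0.5437/(2·0.2626) = 1.03512

Final: 1.03512


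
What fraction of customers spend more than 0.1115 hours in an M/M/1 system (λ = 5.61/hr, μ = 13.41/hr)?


W ~ Exponential(μ−λ) for M/M/1.
μ − λ = 13.41 − 5.61 = 7.8000
P(W > t) = e^{−(μ−λ)t} = e^{−0.8697} = 0.419077

Final: 0.419077


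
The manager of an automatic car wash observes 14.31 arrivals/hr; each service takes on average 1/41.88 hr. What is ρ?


ρ = λ/μ = 14.31/41.88 = 0.3417

Final: 0.3417


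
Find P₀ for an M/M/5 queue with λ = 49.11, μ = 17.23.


a = λ/μ = 49.11/17.23 = 2.8503; ρ = a/c = 0.5701
Σ_{k=0}^{4} a^k/k! (terms k=0..4) = 1.00000 + 2.85026 + 4.06199 + 3.85925 + 2.74997 = 14.52147
Tail: a^5/(5!(1−ρ)) = 188.11494/(120·0.4299) = 3.64608
P₀ = 1/(14.52147 + 3.64608) = 1/18.16755 = 0.055043

Final: 0.055043


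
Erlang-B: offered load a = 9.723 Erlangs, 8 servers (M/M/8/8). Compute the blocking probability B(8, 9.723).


B(c,a) = (a^c/c!) / Σ_{k=0}^{c} a^k/k!
a^8/8! = 1980.987625
Σ terms (k=0..8): 1.00000 + 9.72300 + 47.26836 + 153.19677 + 372.38305 + 724.13607 + 1173.46251 + 1629.93942 + 1980.98763 = 6092.096808
B = 1980.987625/6092.096808 = 0.325173

Final: 0.325173


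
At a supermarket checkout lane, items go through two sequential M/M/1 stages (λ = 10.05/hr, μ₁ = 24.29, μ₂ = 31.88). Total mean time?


Each node sees arrival rate λ = 10.05/hr (tandem ⇒ throughput preserved).
W₁ = 1/(μ₁−λ) = 1/(24.29−10.05) = 0.07022 hr
W₂ = 1/(μ₂−λ) = 1/(31.88−10.05) = 0.04581 hr
W_total = W₁ + W₂ = 0.07022 + 0.04581 = 0.11603 hr

Final: 0.11603 hr


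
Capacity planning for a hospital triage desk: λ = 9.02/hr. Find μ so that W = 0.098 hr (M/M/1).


W = 1/(μ−λ) ⇒ μ − λ = 1/W = 1/0.098 = 10.2041
μ = λ + 1/W = 9.02 + 10.2041 = 19.2241 per hr

Final: 19.2241 /hr


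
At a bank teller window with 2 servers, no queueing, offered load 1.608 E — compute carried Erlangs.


B(2,1.608) = 0.331425 (Erlang-B)
Carried load = a(1 − B) = 1.608·(1 − 0.331425) = 1.608·0.668575 = 1.0751 E

Final: 1.0751 Erlangs


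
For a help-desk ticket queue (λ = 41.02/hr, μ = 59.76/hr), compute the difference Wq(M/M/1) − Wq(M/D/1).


ρ = 41.02/59.76 = 0.6864
Wq(M/M/1) = ρ/(μ−λ) = 0.6864/18.74 = 0.03663 hr
Wq(M/D/1) = ρ/(2(μ−λ)) = 0.01831 hr
Savings = 0.03663 − 0.01831 = 0.01831 hr

Final: 0.01831 hr


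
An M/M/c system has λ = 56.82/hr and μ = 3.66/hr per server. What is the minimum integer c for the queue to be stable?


Stability requires cμ > λ ⇔ c > λ/μ.
λ/μ = 56.82/3.66 = 15.5246
Minimum integer c = ⌊15.5246⌋ + 1 = 16
Check: 16·3.66 = 58.56 > 56.82, while 15·3.66 = 54.90 ≤ 56.82

Final: 16 servers


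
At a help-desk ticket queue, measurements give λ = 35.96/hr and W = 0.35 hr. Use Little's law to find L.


L = λW = 35.96·0.35 = 12.5860

Final: 12.5860


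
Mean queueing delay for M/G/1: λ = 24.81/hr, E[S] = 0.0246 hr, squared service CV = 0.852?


ρ = λ·E[S] = 24.81·0.0246 = 0.6103
E[S²] = E[S]²(1+C_s²) = 0.0246²·(1+0.852) = 0.001121
Wq = λ·E[S²]/(2(1−ρ)) = 24.81·0.001121/(2·0.3897) = 0.03568 hr

Final: 0.03568 hr


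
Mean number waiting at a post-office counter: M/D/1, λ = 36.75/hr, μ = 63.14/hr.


ρ = 36.75/63.14 = 0.5820
M/D/1: Lq = ρ²/(2(1−ρ)) = 0.3388/(2·0.4180) = 0.40527

Final: 0.40527


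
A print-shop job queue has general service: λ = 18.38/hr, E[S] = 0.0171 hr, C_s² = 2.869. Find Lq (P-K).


ρ = λ·E[S] = 18.38·0.0171 = 0.3143
Lq = ρ²(1+C_s²)/(2(1−ρ)) = 0.09878·(1+2.869)/(2·0.6857)
= 0.09878·3.8690/1.3714 = 0.27869

Final: 0.27869


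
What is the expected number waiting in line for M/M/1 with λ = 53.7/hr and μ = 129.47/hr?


ρ = 53.7/129.47 = 0.4148
Lq = ρ²/(1−ρ) = 0.1720/0.5852 = 0.2940

Final: 0.2940


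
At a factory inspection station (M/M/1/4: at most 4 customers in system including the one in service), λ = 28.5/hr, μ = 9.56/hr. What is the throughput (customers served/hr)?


ρ = 2.9812; P_K = (1−ρ)ρ^4/(1−ρ^5) = 0.667396
λ_eff = λ(1 − P_K) = 28.5·(1 − 0.667396) = 28.5·0.332604 = 9.4792 /hr

Final: 9.4792 /hr


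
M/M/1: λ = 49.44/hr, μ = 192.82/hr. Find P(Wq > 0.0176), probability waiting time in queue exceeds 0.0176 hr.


ρ = 49.44/192.82 = 0.2564
P(Wq > t) = ρ·e^{−(μ−λ)t} = 0.2564·e^{−2.5235}
= 0.2564·0.080179 = 0.020558

Final: 0.020558


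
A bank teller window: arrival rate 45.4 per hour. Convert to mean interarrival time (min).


Mean interarrival time = 1/λ = 1/45.4 hour = 0.02203 hour
In minutes: 0.02203 × 60 = 1.3216 min

Final: 1.3216 min


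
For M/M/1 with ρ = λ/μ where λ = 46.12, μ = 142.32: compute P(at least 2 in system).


ρ = 46.12/142.32 = 0.3241
P(N ≥ n) = ρ^n = 0.3241^2 = 0.105014

Final: 0.105014


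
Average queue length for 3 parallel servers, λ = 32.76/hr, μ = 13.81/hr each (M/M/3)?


a = λ/μ = 2.3722; ρ = a/3 = 0.7907
P₀ = 0.059462
Lq = P₀·a^c·ρ / (c!·(1−ρ)²) = 0.059462·13.34906·0.7907/(6·0.04379)
= 2.38870

Final: 2.38870


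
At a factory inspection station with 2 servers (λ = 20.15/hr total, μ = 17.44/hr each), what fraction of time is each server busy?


ρ = λ/(cμ) = 20.15/(2·17.44) = 20.15/34.88 = 0.5777

Final: 0.5777


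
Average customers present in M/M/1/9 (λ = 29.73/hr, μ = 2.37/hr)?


ρ = 29.73/2.37 = 12.5443
L = ρ[1 − (K+1)ρ^K + Kρ^(K+1)] / [(1−ρ)(1−ρ^(K+1))]
Numerator: 12.5443·(1 − 10·7691642115.671021 + 9·96486295400.379517) = 9928317662160.457031
Denominator: (-11.5443)·(-96486295399.379517) = 1113867106382.710205
L = 9928317662160.457031/1113867106382.710205 = 8.9134

Final: 8.9134


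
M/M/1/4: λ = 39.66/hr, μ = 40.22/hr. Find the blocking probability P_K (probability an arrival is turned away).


ρ = λ/μ = 39.66/40.22 = 0.9861
P_K = (1−ρ)ρ^K/(1−ρ^(K+1)) = (0.01392·0.945459)/(1 − 0.932295)
= 0.013164/0.067705 = 0.194431

Final: 0.194431


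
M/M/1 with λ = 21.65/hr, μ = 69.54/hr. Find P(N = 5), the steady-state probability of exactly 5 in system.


ρ = 21.65/69.54 = 0.3113
P_n = (1−ρ)·ρ^n = (1 − 0.3113)·0.3113^5 = 0.6887·0.002925 = 0.002014

Final: 0.002014


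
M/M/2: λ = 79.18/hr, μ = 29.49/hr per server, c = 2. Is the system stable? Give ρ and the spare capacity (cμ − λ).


Total capacity cμ = 2·29.49 = 58.98/hr
ρ = λ/(cμ) = 79.18/58.98 = 1.3425
Stable ⇔ ρ < 1: NO
Spare capacity = cμ − λ = 58.98 − 79.18 = -20.20/hr

Final: ρ = 1.3425; unstable; margin = -20.20/hr


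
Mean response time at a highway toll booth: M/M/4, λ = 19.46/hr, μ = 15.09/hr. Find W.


a = 1.2896; ρ = 0.3224; P₀ = 0.274075
Lq = P₀·a^c·ρ/(c!(1−ρ)²) = 0.02218
Wq = Lq/λ = 0.02218/19.46 = 0.001140 hr
W = Wq + 1/μ = 0.001140 + 0.06627 = 0.06741 hr

Final: 0.06741 hr


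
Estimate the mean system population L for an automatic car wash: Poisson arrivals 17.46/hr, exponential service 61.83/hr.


ρ = λ/μ = 17.46/61.83 = 0.2824
L = ρ/(1−ρ) = 0.2824/(1 − 0.2824) = 0.2824/0.7176 = 0.3935

Final: 0.3935


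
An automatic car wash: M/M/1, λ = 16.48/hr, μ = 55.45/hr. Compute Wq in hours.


ρ = 16.48/55.45 = 0.2972
Wq = ρ/(μ−λ) = 0.2972/(55.45 − 16.48) = 0.2972/38.97 = 0.007626 hr

Final: 0.007626 hr


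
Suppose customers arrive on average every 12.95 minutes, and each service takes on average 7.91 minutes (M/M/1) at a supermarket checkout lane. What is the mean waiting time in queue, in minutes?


λ = 60/12.95 = 4.6332 /hr
μ = 60/7.91 = 7.5853 /hr
ρ = λ/μ = 4.6332/7.5853 = 0.6108
Wq = ρ/(μ−λ) = 0.6108/(7.5853−4.6332) = 0.20691 hr
In minutes: 0.20691·60 = 12.414 min

Final: 12.414 min


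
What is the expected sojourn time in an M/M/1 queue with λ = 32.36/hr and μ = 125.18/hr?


W = 1/(μ−λ) = 1/(125.18 − 32.36) = 1/92.82 = 0.01077 hr

Final: 0.01077 hr


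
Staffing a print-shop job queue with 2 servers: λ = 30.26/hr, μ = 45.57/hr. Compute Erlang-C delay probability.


a = λ/μ = 0.6640; ρ = a/2 = 0.3320
P₀ = 0.501483 (from M/M/c formula)
C(c,a) = [a^c/(c!(1−ρ))]·P₀ = [0.44094/(2·0.6680)]·0.501483
= 0.33005·0.501483 = 0.165516

Final: 0.165516


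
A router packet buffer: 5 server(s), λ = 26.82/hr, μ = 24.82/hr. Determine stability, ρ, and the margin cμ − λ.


Total capacity cμ = 5·24.82 = 124.10/hr
ρ = λ/(cμ) = 26.82/124.10 = 0.2161
Stable ⇔ ρ < 1: YES
Spare capacity = cμ − λ = 124.10 − 26.82 = 97.28/hr

Final: ρ = 0.2161; stable; margin = 97.28/hr


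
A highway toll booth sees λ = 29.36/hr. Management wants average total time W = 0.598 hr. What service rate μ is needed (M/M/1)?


W = 1/(μ−λ) ⇒ μ − λ = 1/W = 1/0.598 = 1.6722
μ = λ + 1/W = 29.36 + 1.6722 = 31.0322 per hr

Final: 31.0322 /hr


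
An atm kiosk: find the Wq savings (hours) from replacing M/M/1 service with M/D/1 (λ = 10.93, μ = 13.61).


ρ = 10.93/13.61 = 0.8031
Wq(M/M/1) = ρ/(μ−λ) = 0.8031/2.68 = 0.29966 hr
Wq(M/D/1) = ρ/(2(μ−λ)) = 0.14983 hr
Savings = 0.29966 − 0.14983 = 0.14983 hr

Final: 0.14983 hr


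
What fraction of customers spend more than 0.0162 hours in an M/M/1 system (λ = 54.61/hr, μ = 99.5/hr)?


W ~ Exponential(μ−λ) for M/M/1.
μ − λ = 99.5 − 54.61 = 44.8900
P(W > t) = e^{−(μ−λ)t} = e^{−0.7272} = 0.483252

Final: 0.483252


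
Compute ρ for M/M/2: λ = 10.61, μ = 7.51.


ρ = λ/(cμ) = 10.61/(2·7.51) = 10.61/15.02 = 0.7064

Final: 0.7064


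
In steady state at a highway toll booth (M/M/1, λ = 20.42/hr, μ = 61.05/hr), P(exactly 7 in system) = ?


ρ = 20.42/61.05 = 0.3345
P_n = (1−ρ)·ρ^n = (1 − 0.3345)·0.3345^7 = 0.6655·0.0004684 = 0.0003117

Final: 0.0003117


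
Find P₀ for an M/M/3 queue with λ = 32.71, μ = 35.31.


a = λ/μ = 32.71/35.31 = 0.9264; ρ = a/c = 0.3088
Σ_{k=0}^{2} a^k/k! (terms k=0..2) = 1.00000 + 0.92637 + 0.42908 = 2.35544
Tail: a^3/(3!(1−ρ)) = 0.79497/(6·0.6912) = 0.19168
P₀ = 1/(2.35544 + 0.19168) = 1/2.54713 = 0.392599

Final: 0.392599


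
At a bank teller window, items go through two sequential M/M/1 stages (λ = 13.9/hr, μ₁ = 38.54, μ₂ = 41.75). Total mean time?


Each node sees arrival rate λ = 13.9/hr (tandem ⇒ throughput preserved).
W₁ = 1/(μ₁−λ) = 1/(38.54−13.9) = 0.04058 hr
W₂ = 1/(μ₂−λ) = 1/(41.75−13.9) = 0.03591 hr
W_total = W₁ + W₂ = 0.04058 + 0.03591 = 0.07649 hr

Final: 0.07649 hr


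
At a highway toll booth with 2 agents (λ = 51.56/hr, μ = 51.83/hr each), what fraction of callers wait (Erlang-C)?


a = λ/μ = 0.9948; ρ = a/2 = 0.4974
P₀ = 0.335653 (from M/M/c formula)
C(c,a) = [a^c/(c!(1−ρ))]·P₀ = [0.98961/(2·0.5026)]·0.335653
= 0.98448·0.335653 = 0.330443

Final: 0.330443


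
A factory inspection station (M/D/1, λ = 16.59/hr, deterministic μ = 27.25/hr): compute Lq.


ρ = 16.59/27.25 = 0.6088
M/D/1: Lq = ρ²/(2(1−ρ)) = 0.3706/(2·0.3912) = 0.47374

Final: 0.47374


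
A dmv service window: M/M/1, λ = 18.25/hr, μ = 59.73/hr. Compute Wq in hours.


ρ = 18.25/59.73 = 0.3055
Wq = ρ/(μ−λ) = 0.3055/(59.73 − 18.25) = 0.3055/41.48 = 0.007366 hr

Final: 0.007366 hr


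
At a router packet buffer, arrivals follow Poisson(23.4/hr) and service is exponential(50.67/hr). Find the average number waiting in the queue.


ρ = 23.4/50.67 = 0.4618
Lq = ρ²/(1−ρ) = 0.2133/0.5382 = 0.3963

Final: 0.3963


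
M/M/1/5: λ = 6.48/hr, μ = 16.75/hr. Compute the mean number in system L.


ρ = 6.48/16.75 = 0.3869
L = ρ[1 − (K+1)ρ^K + Kρ^(K+1)] / [(1−ρ)(1−ρ^(K+1))]
Numerator: 0.3869·(1 − 6·0.008666 + 5·0.003352) = 0.373236
Denominator: (0.6131)·(0.996648) = 0.611079
L = 0.373236/0.611079 = 0.6108

Final: 0.6108


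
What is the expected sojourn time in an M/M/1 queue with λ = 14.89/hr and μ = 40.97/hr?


W = 1/(μ−λ) = 1/(40.97 − 14.89) = 1/26.08 = 0.03834 hr

Final: 0.03834 hr


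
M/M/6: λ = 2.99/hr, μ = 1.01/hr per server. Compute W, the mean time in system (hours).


a = 2.9604; ρ = 0.4934; P₀ = 0.051002
Lq = P₀·a^c·ρ/(c!(1−ρ)²) = 0.09167
Wq = Lq/λ = 0.09167/2.99 = 0.03066 hr
W = Wq + 1/μ = 0.03066 + 0.99010 = 1.02076 hr

Final: 1.02076 hr


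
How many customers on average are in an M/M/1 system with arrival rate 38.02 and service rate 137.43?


ρ = λ/μ = 38.02/137.43 = 0.2766
L = ρ/(1−ρ) = 0.2766/(1 − 0.2766) = 0.2766/0.7234 = 0.3825

Final: 0.3825


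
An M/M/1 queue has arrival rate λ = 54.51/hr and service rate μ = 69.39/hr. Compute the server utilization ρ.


ρ = λ/μ = 54.51/69.39 = 0.7856

Final: 0.7856


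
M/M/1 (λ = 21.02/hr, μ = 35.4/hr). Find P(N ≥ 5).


ρ = 21.02/35.4 = 0.5938
P(N ≥ n) = ρ^n = 0.5938^5 = 0.073815

Final: 0.073815


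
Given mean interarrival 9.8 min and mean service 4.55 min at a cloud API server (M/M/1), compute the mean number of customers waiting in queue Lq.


λ = 60/9.8 = 6.1224 /hr
μ = 60/4.55 = 13.1868 /hr
ρ = λ/μ = 6.1224/13.1868 = 0.4643
Lq = ρ²/(1−ρ) = 0.2156/0.5357 = 0.4024

Final: 0.4024


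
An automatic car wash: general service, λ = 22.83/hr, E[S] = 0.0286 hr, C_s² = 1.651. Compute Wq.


ρ = λ·E[S] = 22.83·0.0286 = 0.6529
E[S²] = E[S]²(1+C_s²) = 0.0286²·(1+1.651) = 0.002168
Wq = λ·E[S²]/(2(1−ρ)) = 22.83·0.002168/(2·0.3471) = 0.07132 hr

Final: 0.07132 hr


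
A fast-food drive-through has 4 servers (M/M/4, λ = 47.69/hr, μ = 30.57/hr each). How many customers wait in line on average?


a = λ/μ = 1.5600; ρ = a/4 = 0.3900
P₀ = 0.207719
Lq = P₀·a^c·ρ / (c!·(1−ρ)²) = 0.207719·5.92281·0.3900/(24·0.37209)
= 0.05373

Final: 0.05373


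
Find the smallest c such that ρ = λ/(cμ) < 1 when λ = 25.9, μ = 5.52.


Stability requires cμ > λ ⇔ c > λ/μ.
λ/μ = 25.9/5.52 = 4.6920
Minimum integer c = ⌊4.6920⌋ + 1 = 5
Check: 5·5.52 = 27.60 > 25.9, while 4·5.52 = 22.08 ≤ 25.9

Final: 5 servers


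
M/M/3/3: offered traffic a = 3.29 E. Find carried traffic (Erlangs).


B(3,3.29) = 0.379556 (Erlang-B)
Carried load = a(1 − B) = 3.29·(1 − 0.379556) = 3.29·0.620444 = 2.0413 E

Final: 2.0413 Erlangs


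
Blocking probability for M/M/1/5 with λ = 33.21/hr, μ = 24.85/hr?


ρ = λ/μ = 33.21/24.85 = 1.3364
P_K = (1−ρ)ρ^K/(1−ρ^(K+1)) = (-0.3364·4.262971)/(1 − 5.697114)
= -1.434142/-4.697114 = 0.305324

Final: 0.305324


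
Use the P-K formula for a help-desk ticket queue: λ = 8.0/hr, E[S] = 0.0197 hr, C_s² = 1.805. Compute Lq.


ρ = λ·E[S] = 8.0·0.0197 = 0.1576
Lq = ρ²(1+C_s²)/(2(1−ρ)) = 0.02484·(1+1.805)/(2·0.8424)
= 0.02484·2.8050/1.6848 = 0.04135

Final: 0.04135


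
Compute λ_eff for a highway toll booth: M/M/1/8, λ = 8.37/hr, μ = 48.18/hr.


ρ = 0.1737; P_K = (1−ρ)ρ^8/(1−ρ^9) = 0.0000006855
λ_eff = λ(1 − P_K) = 8.37·(1 − 0.0000006855) = 8.37·0.999999 = 8.3700 /hr

Final: 8.3700 /hr


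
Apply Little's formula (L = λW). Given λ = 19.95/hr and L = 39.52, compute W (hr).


W = L/λ = 39.52/19.95 = 1.9810 hr

Final: 1.9810 hr


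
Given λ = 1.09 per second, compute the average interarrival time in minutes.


Mean interarrival time = 1/λ = 1/1.09 second = 0.91743 second
In minutes: 0.91743 × 0.0166667 = 0.01529 min

Final: 0.01529 min


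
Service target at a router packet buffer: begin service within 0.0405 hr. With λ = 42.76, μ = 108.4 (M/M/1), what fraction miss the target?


ρ = 42.76/108.4 = 0.3945
P(Wq > t) = ρ·e^{−(μ−λ)t} = 0.3945·e^{−2.6584}
= 0.3945·0.070059 = 0.027636

Final: 0.027636


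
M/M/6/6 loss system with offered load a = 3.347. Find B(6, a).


B(c,a) = (a^c/c!) / Σ_{k=0}^{c} a^k/k!
a^6/6! = 1.952548
Σ terms (k=0..6): 1.00000 + 3.34700 + 5.60120 + 6.24908 + 5.22892 + 3.50024 + 1.95255 = 26.878981
B = 1.952548/26.878981 = 0.072642

Final: 0.072642


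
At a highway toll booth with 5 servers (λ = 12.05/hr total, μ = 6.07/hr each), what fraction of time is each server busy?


ρ = λ/(cμ) = 12.05/(5·6.07) = 12.05/30.35 = 0.3970

Final: 0.3970


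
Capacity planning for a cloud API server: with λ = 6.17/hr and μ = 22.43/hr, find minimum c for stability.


Stability requires cμ > λ ⇔ c > λ/μ.
λ/μ = 6.17/22.43 = 0.2751
Minimum integer c = ⌊0.2751⌋ + 1 = 1
Check: 1·22.43 = 22.43 > 6.17, while 0·22.43 = 0.00 ≤ 6.17

Final: 1 servers


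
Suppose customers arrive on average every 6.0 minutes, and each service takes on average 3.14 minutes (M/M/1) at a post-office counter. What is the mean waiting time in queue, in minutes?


λ = 60/6.0 = 10.0000 /hr
μ = 60/3.14 = 19.1083 /hr
ρ = λ/μ = 10.0000/19.1083 = 0.5233
Wq = ρ/(μ−λ) = 0.5233/(19.1083−10.0000) = 0.05746 hr
In minutes: 0.05746·60 = 3.447 min

Final: 3.447 min


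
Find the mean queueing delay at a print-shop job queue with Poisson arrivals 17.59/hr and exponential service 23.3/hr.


ρ = 17.59/23.3 = 0.7549
Wq = ρ/(μ−λ) = 0.7549/(23.3 − 17.59) = 0.7549/5.71 = 0.1322 hr

Final: 0.1322 hr


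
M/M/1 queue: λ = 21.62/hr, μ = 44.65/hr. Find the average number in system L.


ρ = λ/μ = 21.62/44.65 = 0.4842
L = ρ/(1−ρ) = 0.4842/(1 − 0.4842) = 0.4842/0.5158 = 0.9388

Final: 0.9388


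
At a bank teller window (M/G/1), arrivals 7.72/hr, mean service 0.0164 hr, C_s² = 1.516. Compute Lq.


ρ = λ·E[S] = 7.72·0.0164 = 0.1266
Lq = ρ²(1+C_s²)/(2(1−ρ)) = 0.01603·(1+1.516)/(2·0.8734)
= 0.01603·2.5160/1.7468 = 0.02309

Final: 0.02309


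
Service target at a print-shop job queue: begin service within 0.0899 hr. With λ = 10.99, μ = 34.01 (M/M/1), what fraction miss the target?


ρ = 10.99/34.01 = 0.3231
P(Wq > t) = ρ·e^{−(μ−λ)t} = 0.3231·e^{−2.0695}
= 0.3231·0.126249 = 0.040796

Final: 0.040796


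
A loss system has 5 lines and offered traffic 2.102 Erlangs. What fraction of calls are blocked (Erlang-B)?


B(c,a) = (a^c/c!) / Σ_{k=0}^{c} a^k/k!
a^5/5! = 0.341966
Σ terms (k=0..5): 1.00000 + 2.10200 + 2.20920 + 1.54791 + 0.81343 + 0.34197 = 8.014511
B = 0.341966/8.014511 = 0.042668

Final: 0.042668


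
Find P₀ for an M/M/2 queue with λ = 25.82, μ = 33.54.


a = λ/μ = 25.82/33.54 = 0.7698; ρ = a/c = 0.3849
Σ_{k=0}^{1} a^k/k! (terms k=0..1) = 1.00000 + 0.76983 = 1.76983
Tail: a^2/(2!(1−ρ)) = 0.59263/(2·0.6151) = 0.48175
P₀ = 1/(1.76983 + 0.48175) = 1/2.25158 = 0.444133

Final: 0.444133


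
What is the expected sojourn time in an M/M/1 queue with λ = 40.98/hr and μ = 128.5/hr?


W = 1/(μ−λ) = 1/(128.5 − 40.98) = 1/87.52 = 0.01143 hr

Final: 0.01143 hr


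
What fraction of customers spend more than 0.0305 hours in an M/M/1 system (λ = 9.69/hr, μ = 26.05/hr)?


W ~ Exponential(μ−λ) for M/M/1.
μ − λ = 26.05 − 9.69 = 16.3600
P(W > t) = e^{−(μ−λ)t} = e^{−0.4990} = 0.607150

Final: 0.607150


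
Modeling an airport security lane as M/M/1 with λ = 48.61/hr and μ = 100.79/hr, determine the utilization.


ρ = λ/μ = 48.61/100.79 = 0.4823

Final: 0.4823


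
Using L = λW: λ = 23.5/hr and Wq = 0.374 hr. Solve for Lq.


Lq = λWq = 23.5·0.374 = 8.7890

Final: 8.7890


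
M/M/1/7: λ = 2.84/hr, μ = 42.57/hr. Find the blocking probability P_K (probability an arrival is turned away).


ρ = λ/μ = 2.84/42.57 = 0.06671
P_K = (1−ρ)ρ^K/(1−ρ^(K+1)) = (0.9333·0.000000005882)/(1 − 3.924e-10)
= 0.000000005489/1.000000 = 0.000000005489

Final: 0.000000005489


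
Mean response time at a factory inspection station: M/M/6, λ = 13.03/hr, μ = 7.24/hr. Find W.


a = 1.7997; ρ = 0.3000; P₀ = 0.165216
Lq = P₀·a^c·ρ/(c!(1−ρ)²) = 0.004773
Wq = Lq/λ = 0.004773/13.03 = 0.0003663 hr
W = Wq + 1/μ = 0.0003663 + 0.13812 = 0.13849 hr

Final: 0.13849 hr


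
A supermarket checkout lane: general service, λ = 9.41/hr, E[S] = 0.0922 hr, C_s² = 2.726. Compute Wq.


ρ = λ·E[S] = 9.41·0.0922 = 0.8676
E[S²] = E[S]²(1+C_s²) = 0.0922²·(1+2.726) = 0.031674
Wq = λ·E[S²]/(2(1−ρ)) = 9.41·0.031674/(2·0.1324) = 1.12560 hr

Final: 1.12560 hr


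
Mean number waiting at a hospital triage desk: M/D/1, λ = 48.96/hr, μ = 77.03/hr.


ρ = 48.96/77.03 = 0.6356
M/D/1: Lq = ρ²/(2(1−ρ)) = 0.4040/(2·0.3644) = 0.55431

Final: 0.55431


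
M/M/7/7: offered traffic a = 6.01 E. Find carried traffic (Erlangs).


B(7,6.01) = 0.185706 (Erlang-B)
Carried load = a(1 − B) = 6.01·(1 − 0.185706) = 6.01·0.814294 = 4.8939 E

Final: 4.8939 Erlangs


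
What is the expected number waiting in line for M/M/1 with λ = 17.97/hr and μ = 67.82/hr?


ρ = 17.97/67.82 = 0.2650
Lq = ρ²/(1−ρ) = 0.07021/0.7350 = 0.09552

Final: 0.09552


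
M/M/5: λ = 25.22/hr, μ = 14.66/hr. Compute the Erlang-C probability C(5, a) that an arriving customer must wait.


a = λ/μ = 1.7203; ρ = a/5 = 0.3441
P₀ = 0.178411 (from M/M/c formula)
C(c,a) = [a^c/(c!(1−ρ))]·P₀ = [15.06800/(120·0.6559)]·0.178411
= 0.19143·0.178411 = 0.034154

Final: 0.034154


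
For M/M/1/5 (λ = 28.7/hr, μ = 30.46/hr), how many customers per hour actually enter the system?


ρ = 0.9422; P_K = (1−ρ)ρ^5/(1−ρ^6) = 0.142885
λ_eff = λ(1 − P_K) = 28.7·(1 − 0.142885) = 28.7·0.857115 = 24.5992 /hr

Final: 24.5992 /hr


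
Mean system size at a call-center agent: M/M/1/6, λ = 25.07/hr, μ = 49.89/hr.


ρ = 25.07/49.89 = 0.5025
L = ρ[1 − (K+1)ρ^K + Kρ^(K+1)] / [(1−ρ)(1−ρ^(K+1))]
Numerator: 0.5025·(1 − 7·0.016101 + 6·0.008091) = 0.470264
Denominator: (0.4975)·(0.991909) = 0.493469
L = 0.470264/0.493469 = 0.9530

Final: 0.9530


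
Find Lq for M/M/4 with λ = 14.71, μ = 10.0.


a = λ/μ = 1.4710; ρ = a/4 = 0.3678
P₀ = 0.227687
Lq = P₀·a^c·ρ / (c!·(1−ρ)²) = 0.227687·4.68221·0.3678/(24·0.39974)
= 0.04087

Final: 0.04087


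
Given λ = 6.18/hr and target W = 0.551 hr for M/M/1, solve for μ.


W = 1/(μ−λ) ⇒ μ − λ = 1/W = 1/0.551 = 1.8149
μ = λ + 1/W = 6.18 + 1.8149 = 7.9949 per hr

Final: 7.9949 /hr


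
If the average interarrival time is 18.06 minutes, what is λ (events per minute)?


λ = 1/(interarrival time) in consistent units.
1 minute = 1 min, so λ = 1/18.06 = 0.05537 per minute

Final: 0.05537 /min


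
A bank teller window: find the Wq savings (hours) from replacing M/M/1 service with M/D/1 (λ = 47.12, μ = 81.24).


ρ = 47.12/81.24 = 0.5800
Wq(M/M/1) = ρ/(μ−λ) = 0.5800/34.12 = 0.01700 hr
Wq(M/D/1) = ρ/(2(μ−λ)) = 0.008500 hr
Savings = 0.01700 − 0.008500 = 0.008500 hr

Final: 0.008500 hr


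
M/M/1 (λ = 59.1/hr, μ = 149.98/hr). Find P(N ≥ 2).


ρ = 59.1/149.98 = 0.3941
P(N ≥ n) = ρ^n = 0.3941^2 = 0.155277

Final: 0.155277


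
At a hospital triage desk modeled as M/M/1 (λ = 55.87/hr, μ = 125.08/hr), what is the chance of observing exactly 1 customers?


ρ = 55.87/125.08 = 0.4467
P_n = (1−ρ)·ρ^n = (1 − 0.4467)·0.4467^1 = 0.5533·0.446674 = 0.247156

Final: 0.247156


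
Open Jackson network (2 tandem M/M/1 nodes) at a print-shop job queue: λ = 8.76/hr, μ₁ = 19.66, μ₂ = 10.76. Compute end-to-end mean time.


Each node sees arrival rate λ = 8.76/hr (tandem ⇒ throughput preserved).
W₁ = 1/(μ₁−λ) = 1/(19.66−8.76) = 0.09174 hr
W₂ = 1/(μ₂−λ) = 1/(10.76−8.76) = 0.50000 hr
W_total = W₁ + W₂ = 0.09174 + 0.50000 = 0.59174 hr

Final: 0.59174 hr


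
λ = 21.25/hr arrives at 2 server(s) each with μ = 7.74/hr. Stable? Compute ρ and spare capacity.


Total capacity cμ = 2·7.74 = 15.48/hr
ρ = λ/(cμ) = 21.25/15.48 = 1.3727
Stable ⇔ ρ < 1: NO
Spare capacity = cμ − λ = 15.48 − 21.25 = -5.77/hr

Final: ρ = 1.3727; unstable; margin = -5.77/hr


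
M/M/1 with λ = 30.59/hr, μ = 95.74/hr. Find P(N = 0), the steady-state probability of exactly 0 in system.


ρ = 30.59/95.74 = 0.3195
P_n = (1−ρ)·ρ^n = (1 − 0.3195)·0.3195^0 = 0.6805·1.000000 = 0.680489

Final: 0.680489


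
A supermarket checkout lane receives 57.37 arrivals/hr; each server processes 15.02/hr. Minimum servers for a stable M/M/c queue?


Stability requires cμ > λ ⇔ c > λ/μ.
λ/μ = 57.37/15.02 = 3.8196
Minimum integer c = ⌊3.8196⌋ + 1 = 4
Check: 4·15.02 = 60.08 > 57.37, while 3·15.02 = 45.06 ≤ 57.37

Final: 4 servers


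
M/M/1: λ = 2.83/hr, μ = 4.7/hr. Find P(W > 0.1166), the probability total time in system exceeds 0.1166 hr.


W ~ Exponential(μ−λ) for M/M/1.
μ − λ = 4.7 − 2.83 = 1.8700
P(W > t) = e^{−(μ−λ)t} = e^{−0.2180} = 0.804092

Final: 0.804092


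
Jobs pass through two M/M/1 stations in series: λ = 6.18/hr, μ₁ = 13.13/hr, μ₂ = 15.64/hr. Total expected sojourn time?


Each node sees arrival rate λ = 6.18/hr (tandem ⇒ throughput preserved).
W₁ = 1/(μ₁−λ) = 1/(13.13−6.18) = 0.14388 hr
W₂ = 1/(μ₂−λ) = 1/(15.64−6.18) = 0.10571 hr
W_total = W₁ + W₂ = 0.14388 + 0.10571 = 0.24959 hr

Final: 0.24959 hr


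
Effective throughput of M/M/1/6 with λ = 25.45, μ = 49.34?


ρ = 0.5158; P_K = (1−ρ)ρ^6/(1−ρ^7) = 0.009208
λ_eff = λ(1 − P_K) = 25.45·(1 − 0.009208) = 25.45·0.990792 = 25.2156 /hr

Final: 25.2156 /hr


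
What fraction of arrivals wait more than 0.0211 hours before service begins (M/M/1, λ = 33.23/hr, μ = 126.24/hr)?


ρ = 33.23/126.24 = 0.2632
P(Wq > t) = ρ·e^{−(μ−λ)t} = 0.2632·e^{−1.9625}
= 0.2632·0.140505 = 0.036985

Final: 0.036985


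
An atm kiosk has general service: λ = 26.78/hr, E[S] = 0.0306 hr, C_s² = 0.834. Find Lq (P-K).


ρ = λ·E[S] = 26.78·0.0306 = 0.8195
Lq = ρ²(1+C_s²)/(2(1−ρ)) = 0.6715·(1+0.834)/(2·0.1805)
= 0.6715·1.8340/0.3611 = 3.41098

Final: 3.41098


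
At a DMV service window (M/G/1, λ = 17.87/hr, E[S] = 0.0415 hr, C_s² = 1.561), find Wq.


ρ = λ·E[S] = 17.87·0.0415 = 0.7416
E[S²] = E[S]²(1+C_s²) = 0.0415²·(1+1.561) = 0.004411
Wq = λ·E[S²]/(2(1−ρ)) = 17.87·0.004411/(2·0.2584) = 0.15252 hr

Final: 0.15252 hr


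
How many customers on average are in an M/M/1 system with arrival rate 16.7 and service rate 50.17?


ρ = λ/μ = 16.7/50.17 = 0.3329
L = ρ/(1−ρ) = 0.3329/(1 − 0.3329) = 0.3329/0.6671 = 0.4990

Final: 0.4990
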